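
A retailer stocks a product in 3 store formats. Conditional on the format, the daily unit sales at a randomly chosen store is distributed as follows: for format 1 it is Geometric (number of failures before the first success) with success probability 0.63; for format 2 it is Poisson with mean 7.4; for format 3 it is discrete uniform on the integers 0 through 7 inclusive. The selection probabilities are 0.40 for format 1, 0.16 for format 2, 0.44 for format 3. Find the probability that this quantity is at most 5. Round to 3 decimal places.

0.769

Conditional on each format, P(X ≤ 5): 1: 0.997434; 2: 0.252557; 3: 0.75.
By total probability, P(X ≤ 5) = 0.4·0.997434 + 0.16·0.252557 + 0.44·0.75 = 0.769383.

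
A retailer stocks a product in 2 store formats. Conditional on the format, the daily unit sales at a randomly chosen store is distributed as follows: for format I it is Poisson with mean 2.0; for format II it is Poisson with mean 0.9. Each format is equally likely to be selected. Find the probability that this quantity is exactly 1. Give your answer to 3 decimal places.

0.318

Conditional on each format, P(X = 1): I: 0.270671; II: 0.365913.
By total probability, P(X = 1) = 0.5·0.270671 + 0.5·0.365913 = 0.318292.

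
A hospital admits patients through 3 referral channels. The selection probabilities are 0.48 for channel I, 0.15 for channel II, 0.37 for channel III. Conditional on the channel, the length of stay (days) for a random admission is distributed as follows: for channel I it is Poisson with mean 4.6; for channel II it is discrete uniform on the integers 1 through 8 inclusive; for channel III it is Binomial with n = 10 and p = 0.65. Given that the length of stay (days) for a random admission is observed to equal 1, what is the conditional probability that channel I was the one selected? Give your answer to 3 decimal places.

0.540

Likelihoods P(X=1 | ·): I: 0.0462384; II: 0.125; III: 0.000512302.
Posterior ∝ prior × likelihood. Numerator for I: 0.48·0.0462384 = 0.0221945.
Normalizing constant: 0.48·0.0462384 + 0.15·0.125 + 0.37·0.000512302 = 0.041134.
P(I | observation) = 0.0221945 / 0.041134 = 0.539565.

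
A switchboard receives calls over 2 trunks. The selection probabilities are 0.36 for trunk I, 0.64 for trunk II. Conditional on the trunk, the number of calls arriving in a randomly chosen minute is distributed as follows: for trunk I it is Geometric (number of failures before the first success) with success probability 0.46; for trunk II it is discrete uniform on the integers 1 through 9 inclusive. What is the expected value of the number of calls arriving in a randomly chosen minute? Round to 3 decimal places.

3.623

Component means — I: 1.17391; II: 5.
E[X] = 0.36·1.17391 + 0.64·5 = 3.62261.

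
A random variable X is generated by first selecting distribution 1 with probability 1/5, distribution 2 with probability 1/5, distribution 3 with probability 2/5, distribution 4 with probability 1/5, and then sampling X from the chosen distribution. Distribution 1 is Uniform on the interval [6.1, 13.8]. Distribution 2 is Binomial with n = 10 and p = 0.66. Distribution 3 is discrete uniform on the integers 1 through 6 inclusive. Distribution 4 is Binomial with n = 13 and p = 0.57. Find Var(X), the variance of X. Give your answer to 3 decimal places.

Per component, 1: μ=9.95, E[X²]=103.943; 2: μ=6.6, E[X²]=45.804; 3: μ=3.5, E[X²]=15.1667; 4: μ=7.41, E[X²]=58.0944.
E[X] = 0.2·9.95 + 0.2·6.6 + 0.4·3.5 + 0.2·7.41 = 6.192.
E[X²] = 0.2·103.943 + 0.2·45.804 + 0.4·15.1667 + 0.2·58.0944 = 47.635.
Var(X) = E[X²] − (E[X])² = 47.635 − 38.3409 = 9.29415.

9.294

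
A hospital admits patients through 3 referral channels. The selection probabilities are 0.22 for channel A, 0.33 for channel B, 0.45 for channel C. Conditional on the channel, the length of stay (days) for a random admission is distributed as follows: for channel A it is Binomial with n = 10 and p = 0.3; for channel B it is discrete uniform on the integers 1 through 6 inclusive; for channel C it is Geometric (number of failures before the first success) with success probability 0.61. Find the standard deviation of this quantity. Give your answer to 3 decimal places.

Per component, A: μ=3, E[X²]=11.1; B: μ=3.5, E[X²]=15.1667; C: μ=0.639344, E[X²]=1.45687.
E[X] = 0.22·3 + 0.33·3.5 + 0.45·0.639344 = 2.1027.
E[X²] = 0.22·11.1 + 0.33·15.1667 + 0.45·1.45687 = 8.10259.
Var(X) = E[X²] − (E[X])² = 8.10259 − 4.42137 = 3.68122.
SD(X) = √3.68122 = 1.91865.

1.919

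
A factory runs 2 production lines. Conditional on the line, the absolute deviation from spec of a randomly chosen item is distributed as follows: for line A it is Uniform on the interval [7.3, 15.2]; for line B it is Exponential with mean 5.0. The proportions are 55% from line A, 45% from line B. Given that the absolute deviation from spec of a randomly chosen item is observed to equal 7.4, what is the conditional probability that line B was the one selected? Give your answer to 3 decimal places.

0.227

Likelihoods f(7.4 | ·): A: 0.126582; B: 0.0455275.
Posterior ∝ prior × likelihood. Numerator for B: 0.45·0.0455275 = 0.0204874.
Normalizing constant: 0.55·0.126582 + 0.45·0.0455275 = 0.0901076.
P(B | observation) = 0.0204874 / 0.0901076 = 0.227366.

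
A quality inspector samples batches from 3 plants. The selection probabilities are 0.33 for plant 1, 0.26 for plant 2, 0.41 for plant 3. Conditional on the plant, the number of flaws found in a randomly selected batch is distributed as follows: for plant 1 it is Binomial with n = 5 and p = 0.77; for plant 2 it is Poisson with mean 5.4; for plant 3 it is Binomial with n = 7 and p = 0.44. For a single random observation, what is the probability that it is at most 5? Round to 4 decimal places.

Conditional on each plant, P(X ≤ 5): 1: 1; 2: 0.546132; 3: 0.968362.
By total probability, P(X ≤ 5) = 0.33·1 + 0.26·0.546132 + 0.41·0.968362 = 0.869023.

0.8690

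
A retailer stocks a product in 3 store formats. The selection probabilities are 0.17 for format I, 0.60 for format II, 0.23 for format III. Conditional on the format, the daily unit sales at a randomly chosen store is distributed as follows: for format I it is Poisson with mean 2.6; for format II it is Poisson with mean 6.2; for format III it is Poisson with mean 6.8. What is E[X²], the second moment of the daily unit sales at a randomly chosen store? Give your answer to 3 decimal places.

40.574

For each component E[X²] = Var + (mean)², giving I: 9.36; II: 44.64; III: 53.04.
Overall E[X²] = 0.17·9.36 + 0.6·44.64 + 0.23·53.04 = 40.5744.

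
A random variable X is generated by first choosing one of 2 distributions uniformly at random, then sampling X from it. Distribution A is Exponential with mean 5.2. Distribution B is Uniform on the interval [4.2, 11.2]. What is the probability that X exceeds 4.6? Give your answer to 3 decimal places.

Conditional on each component, P(X > 4.6): A: 0.412873; B: 0.942857.
By total probability, P(X > 4.6) = 0.5·0.412873 + 0.5·0.942857 = 0.677865.

0.678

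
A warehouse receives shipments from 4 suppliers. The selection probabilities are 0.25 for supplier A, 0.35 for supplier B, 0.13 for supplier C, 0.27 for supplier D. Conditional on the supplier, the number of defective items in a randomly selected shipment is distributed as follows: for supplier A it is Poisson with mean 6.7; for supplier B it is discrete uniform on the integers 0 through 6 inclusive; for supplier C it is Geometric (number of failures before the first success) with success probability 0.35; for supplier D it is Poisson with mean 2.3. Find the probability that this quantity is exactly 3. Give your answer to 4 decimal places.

Conditional on each supplier, P(X = 3): A: 0.0617021; B: 0.142857; C: 0.0961188; D: 0.203308.
By total probability, P(X = 3) = 0.25·0.0617021 + 0.35·0.142857 + 0.13·0.0961188 + 0.27·0.203308 = 0.132814.

0.1328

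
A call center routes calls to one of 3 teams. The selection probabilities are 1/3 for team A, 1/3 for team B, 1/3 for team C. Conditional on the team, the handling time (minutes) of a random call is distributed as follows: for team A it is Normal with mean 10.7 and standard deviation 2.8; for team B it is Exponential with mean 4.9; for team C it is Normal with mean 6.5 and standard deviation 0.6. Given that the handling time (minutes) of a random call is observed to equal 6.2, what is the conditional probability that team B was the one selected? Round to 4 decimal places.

Likelihoods f(6.2 | ·): A: 0.0391634; B: 0.0575822; C: 0.586776.
Posterior ∝ prior × likelihood. Numerator for B: 0.333333·0.0575822 = 0.0191941.
Normalizing constant: 0.333333·0.0391634 + 0.333333·0.0575822 + 0.333333·0.586776 = 0.22784.
P(B | observation) = 0.0191941 / 0.22784 = 0.0842435.

0.0842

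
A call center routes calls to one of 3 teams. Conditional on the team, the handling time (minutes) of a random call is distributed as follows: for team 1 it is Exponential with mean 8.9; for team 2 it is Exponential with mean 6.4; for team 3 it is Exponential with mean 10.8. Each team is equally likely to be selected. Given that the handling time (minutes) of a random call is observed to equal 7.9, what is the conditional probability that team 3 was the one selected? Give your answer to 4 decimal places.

Likelihoods f(7.9 | ·): 1: 0.0462501; 2: 0.0454713; 3: 0.0445551.
Posterior ∝ prior × likelihood. Numerator for 3: 0.333333·0.0445551 = 0.0148517.
Normalizing constant: 0.333333·0.0462501 + 0.333333·0.0454713 + 0.333333·0.0445551 = 0.0454255.
P(3 | observation) = 0.0148517 / 0.0454255 = 0.326946.

0.3269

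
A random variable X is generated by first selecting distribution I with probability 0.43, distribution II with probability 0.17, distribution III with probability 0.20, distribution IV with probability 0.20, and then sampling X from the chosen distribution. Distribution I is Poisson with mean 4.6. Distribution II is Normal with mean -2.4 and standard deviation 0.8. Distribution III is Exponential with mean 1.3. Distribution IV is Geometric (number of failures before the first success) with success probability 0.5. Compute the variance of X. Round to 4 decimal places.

9.3199

Per component, I: μ=4.6, E[X²]=25.76; II: μ=-2.4, E[X²]=6.4; III: μ=1.3, E[X²]=3.38; IV: μ=1, E[X²]=3.
E[X] = 0.43·4.6 + 0.17·-2.4 + 0.2·1.3 + 0.2·1 = 2.03.
E[X²] = 0.43·25.76 + 0.17·6.4 + 0.2·3.38 + 0.2·3 = 13.4408.
Var(X) = E[X²] − (E[X])² = 13.4408 − 4.1209 = 9.3199.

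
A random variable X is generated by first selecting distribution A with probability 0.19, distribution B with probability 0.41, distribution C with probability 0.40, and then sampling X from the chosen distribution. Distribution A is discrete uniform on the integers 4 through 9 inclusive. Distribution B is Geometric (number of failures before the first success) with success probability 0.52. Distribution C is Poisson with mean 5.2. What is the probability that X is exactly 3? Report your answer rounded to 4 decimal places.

Conditional on each component, P(X = 3): A: 0; B: 0.0575078; C: 0.129279.
By total probability, P(X = 3) = 0.19·0 + 0.41·0.0575078 + 0.4·0.129279 = 0.0752898.

0.0753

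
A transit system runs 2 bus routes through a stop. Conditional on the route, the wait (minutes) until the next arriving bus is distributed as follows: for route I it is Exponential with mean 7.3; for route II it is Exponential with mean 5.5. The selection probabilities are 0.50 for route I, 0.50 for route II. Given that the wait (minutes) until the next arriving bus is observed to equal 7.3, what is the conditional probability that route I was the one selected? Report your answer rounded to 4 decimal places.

Likelihoods f(7.3 | ·): I: 0.0503944; II: 0.0482181.
Posterior ∝ prior × likelihood. Numerator for I: 0.5·0.0503944 = 0.0251972.
Normalizing constant: 0.5·0.0503944 + 0.5·0.0482181 = 0.0493063.
P(I | observation) = 0.0251972 / 0.0493063 = 0.511035.

0.5110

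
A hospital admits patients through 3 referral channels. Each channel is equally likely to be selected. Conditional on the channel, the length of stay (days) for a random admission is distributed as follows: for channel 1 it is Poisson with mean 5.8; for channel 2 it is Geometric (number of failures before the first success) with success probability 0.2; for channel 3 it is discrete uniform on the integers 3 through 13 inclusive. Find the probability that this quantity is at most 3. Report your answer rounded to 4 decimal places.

Conditional on each channel, P(X ≤ 3): 1: 0.169963; 2: 0.5904; 3: 0.0909091.
By total probability, P(X ≤ 3) = 0.333333·0.169963 + 0.333333·0.5904 + 0.333333·0.0909091 = 0.283757.

0.2838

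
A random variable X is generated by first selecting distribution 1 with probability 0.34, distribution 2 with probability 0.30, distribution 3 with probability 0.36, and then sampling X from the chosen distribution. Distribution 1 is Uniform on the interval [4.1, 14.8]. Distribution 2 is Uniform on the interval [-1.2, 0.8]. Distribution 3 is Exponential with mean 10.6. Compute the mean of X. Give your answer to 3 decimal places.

6.969

Component means — 1: 9.45; 2: -0.2; 3: 10.6.
E[X] = 0.34·9.45 + 0.3·-0.2 + 0.36·10.6 = 6.969.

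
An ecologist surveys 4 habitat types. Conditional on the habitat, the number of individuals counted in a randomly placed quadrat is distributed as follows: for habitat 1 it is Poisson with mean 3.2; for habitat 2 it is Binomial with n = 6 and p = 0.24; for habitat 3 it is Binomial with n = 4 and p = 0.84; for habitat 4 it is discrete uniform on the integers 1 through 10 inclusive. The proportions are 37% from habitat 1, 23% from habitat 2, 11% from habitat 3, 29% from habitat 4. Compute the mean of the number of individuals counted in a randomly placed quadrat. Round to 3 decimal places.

Component means — 1: 3.2; 2: 1.44; 3: 3.36; 4: 5.5.
E[X] = 0.37·3.2 + 0.23·1.44 + 0.11·3.36 + 0.29·5.5 = 3.4798.

3.480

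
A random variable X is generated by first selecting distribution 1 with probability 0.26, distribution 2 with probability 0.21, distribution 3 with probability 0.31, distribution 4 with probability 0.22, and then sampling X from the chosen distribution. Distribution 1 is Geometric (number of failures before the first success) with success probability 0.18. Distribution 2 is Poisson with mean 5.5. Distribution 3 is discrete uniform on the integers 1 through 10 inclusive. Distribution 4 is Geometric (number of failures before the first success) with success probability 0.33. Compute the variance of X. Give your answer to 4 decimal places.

13.5089

Per component, 1: μ=4.55556, E[X²]=46.0617; 2: μ=5.5, E[X²]=35.75; 3: μ=5.5, E[X²]=38.5; 4: μ=2.0303, E[X²]=10.2746.
E[X] = 0.26·4.55556 + 0.21·5.5 + 0.31·5.5 + 0.22·2.0303 = 4.49111.
E[X²] = 0.26·46.0617 + 0.21·35.75 + 0.31·38.5 + 0.22·10.2746 = 33.679.
Var(X) = E[X²] − (E[X])² = 33.679 − 20.1701 = 13.5089.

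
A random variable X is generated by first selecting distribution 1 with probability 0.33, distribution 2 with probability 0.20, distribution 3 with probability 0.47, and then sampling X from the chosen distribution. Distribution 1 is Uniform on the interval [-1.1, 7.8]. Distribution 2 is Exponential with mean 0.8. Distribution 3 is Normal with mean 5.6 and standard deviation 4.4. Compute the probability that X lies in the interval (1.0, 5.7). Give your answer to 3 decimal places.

Conditional on each component, P(1.0 < X < 5.7): 1: 0.52809; 2: 0.2857; 3: 0.36116.
By total probability, P(1.0 < X < 5.7) = 0.33·0.52809 + 0.2·0.2857 + 0.47·0.36116 = 0.401155.

0.401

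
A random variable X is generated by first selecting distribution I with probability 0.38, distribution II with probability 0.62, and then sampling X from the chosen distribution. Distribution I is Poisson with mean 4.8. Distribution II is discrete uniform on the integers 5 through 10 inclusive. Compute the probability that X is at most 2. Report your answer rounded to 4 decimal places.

0.0542

Conditional on each component, P(X ≤ 2): I: 0.142539; II: 0.
By total probability, P(X ≤ 2) = 0.38·0.142539 + 0.62·0 = 0.0541649.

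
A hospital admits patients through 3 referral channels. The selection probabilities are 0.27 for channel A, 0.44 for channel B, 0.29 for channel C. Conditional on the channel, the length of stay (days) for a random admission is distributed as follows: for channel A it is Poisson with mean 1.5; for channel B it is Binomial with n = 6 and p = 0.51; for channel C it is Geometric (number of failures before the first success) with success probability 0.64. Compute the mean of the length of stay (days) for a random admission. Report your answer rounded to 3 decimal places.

1.915

Component means — A: 1.5; B: 3.06; C: 0.5625.
E[X] = 0.27·1.5 + 0.44·3.06 + 0.29·0.5625 = 1.91453.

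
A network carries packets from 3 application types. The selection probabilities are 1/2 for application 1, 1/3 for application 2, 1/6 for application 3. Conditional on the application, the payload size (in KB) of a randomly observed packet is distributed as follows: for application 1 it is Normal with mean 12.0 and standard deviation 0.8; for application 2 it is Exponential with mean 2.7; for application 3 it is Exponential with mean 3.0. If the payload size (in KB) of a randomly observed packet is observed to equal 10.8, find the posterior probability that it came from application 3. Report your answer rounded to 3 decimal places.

0.018

Likelihoods f(10.8 | ·): 1: 0.161897; 2: 0.00678357; 3: 0.00910791.
Posterior ∝ prior × likelihood. Numerator for 3: 0.166667·0.00910791 = 0.00151798.
Normalizing constant: 0.5·0.161897 + 0.333333·0.00678357 + 0.166667·0.00910791 = 0.0847277.
P(3 | observation) = 0.00151798 / 0.0847277 = 0.017916.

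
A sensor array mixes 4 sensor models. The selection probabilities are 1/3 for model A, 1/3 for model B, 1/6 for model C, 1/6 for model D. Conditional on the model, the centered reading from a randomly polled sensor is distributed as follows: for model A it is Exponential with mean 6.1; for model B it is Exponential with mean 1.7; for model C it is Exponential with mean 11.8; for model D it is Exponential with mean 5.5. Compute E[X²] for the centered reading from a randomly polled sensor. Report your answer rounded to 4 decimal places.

83.2300

For each component E[X²] = Var + (mean)², giving A: 74.42; B: 5.78; C: 278.48; D: 60.5.
Overall E[X²] = 0.333333·74.42 + 0.333333·5.78 + 0.166667·278.48 + 0.166667·60.5 = 83.23.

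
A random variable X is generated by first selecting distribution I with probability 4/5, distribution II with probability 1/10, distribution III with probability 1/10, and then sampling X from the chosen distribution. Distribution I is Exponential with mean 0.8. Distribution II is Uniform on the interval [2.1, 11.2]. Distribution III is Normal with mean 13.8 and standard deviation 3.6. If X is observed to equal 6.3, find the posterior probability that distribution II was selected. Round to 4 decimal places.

0.8698

Likelihoods f(6.3 | ·): I: 0.000475161; II: 0.10989; III: 0.0126511.
Posterior ∝ prior × likelihood. Numerator for II: 0.1·0.10989 = 0.010989.
Normalizing constant: 0.8·0.000475161 + 0.1·0.10989 + 0.1·0.0126511 = 0.0126342.
P(II | observation) = 0.010989 / 0.0126342 = 0.869779.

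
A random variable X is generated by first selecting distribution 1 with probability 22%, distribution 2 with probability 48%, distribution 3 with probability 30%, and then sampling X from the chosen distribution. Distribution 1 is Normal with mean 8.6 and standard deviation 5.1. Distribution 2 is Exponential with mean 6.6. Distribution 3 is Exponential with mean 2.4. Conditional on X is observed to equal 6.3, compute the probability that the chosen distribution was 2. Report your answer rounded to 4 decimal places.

Likelihoods f(6.3 | ·): 1: 0.0706603; 2: 0.0583314; 3: 0.0301832.
Posterior ∝ prior × likelihood. Numerator for 2: 0.48·0.0583314 = 0.0279991.
Normalizing constant: 0.22·0.0706603 + 0.48·0.0583314 + 0.3·0.0301832 = 0.0525993.
P(2 | observation) = 0.0279991 / 0.0525993 = 0.532309.

0.5323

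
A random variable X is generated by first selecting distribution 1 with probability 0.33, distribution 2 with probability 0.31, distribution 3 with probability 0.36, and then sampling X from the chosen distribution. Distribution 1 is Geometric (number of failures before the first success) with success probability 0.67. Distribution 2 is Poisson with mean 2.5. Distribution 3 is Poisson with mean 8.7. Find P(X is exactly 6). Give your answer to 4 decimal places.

0.0450

Conditional on each component, P(X = 6): 1: 0.000865284; 2: 0.0278337; 3: 0.100328.
By total probability, P(X = 6) = 0.33·0.000865284 + 0.31·0.0278337 + 0.36·0.100328 = 0.045032.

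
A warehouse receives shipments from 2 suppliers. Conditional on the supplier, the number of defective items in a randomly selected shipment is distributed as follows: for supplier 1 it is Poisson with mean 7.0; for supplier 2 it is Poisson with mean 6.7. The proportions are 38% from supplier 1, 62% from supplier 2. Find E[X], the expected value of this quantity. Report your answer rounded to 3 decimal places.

6.814

Component means — 1: 7; 2: 6.7.
E[X] = 0.38·7 + 0.62·6.7 = 6.814.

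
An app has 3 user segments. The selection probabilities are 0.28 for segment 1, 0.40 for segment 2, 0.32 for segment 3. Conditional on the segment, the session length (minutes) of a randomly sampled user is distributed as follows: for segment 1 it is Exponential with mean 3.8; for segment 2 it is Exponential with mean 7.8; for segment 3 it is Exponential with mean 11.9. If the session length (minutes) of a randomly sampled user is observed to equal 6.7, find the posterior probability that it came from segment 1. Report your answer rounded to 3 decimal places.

0.254

Likelihoods f(6.7 | ·): 1: 0.0451322; 2: 0.0543072; 3: 0.0478558.
Posterior ∝ prior × likelihood. Numerator for 1: 0.28·0.0451322 = 0.012637.
Normalizing constant: 0.28·0.0451322 + 0.4·0.0543072 + 0.32·0.0478558 = 0.0496738.
P(1 | observation) = 0.012637 / 0.0496738 = 0.2544.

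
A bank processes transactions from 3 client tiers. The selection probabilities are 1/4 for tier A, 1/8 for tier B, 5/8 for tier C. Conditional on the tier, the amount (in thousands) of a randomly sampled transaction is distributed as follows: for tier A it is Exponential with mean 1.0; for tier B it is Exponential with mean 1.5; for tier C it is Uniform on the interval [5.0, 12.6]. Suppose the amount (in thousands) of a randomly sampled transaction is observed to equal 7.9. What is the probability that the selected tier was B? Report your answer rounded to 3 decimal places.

Likelihoods f(7.9 | ·): A: 0.000370744; B: 0.00344052; C: 0.131579.
Posterior ∝ prior × likelihood. Numerator for B: 0.125·0.00344052 = 0.000430065.
Normalizing constant: 0.25·0.000370744 + 0.125·0.00344052 + 0.625·0.131579 = 0.0827596.
P(B | observation) = 0.000430065 / 0.0827596 = 0.00519656.

0.005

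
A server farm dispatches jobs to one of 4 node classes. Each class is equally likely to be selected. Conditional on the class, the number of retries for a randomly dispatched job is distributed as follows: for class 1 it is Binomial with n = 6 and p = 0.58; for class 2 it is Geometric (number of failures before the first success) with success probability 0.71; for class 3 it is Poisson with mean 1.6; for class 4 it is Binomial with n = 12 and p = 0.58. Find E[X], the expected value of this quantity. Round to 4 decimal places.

Component means — 1: 3.48; 2: 0.408451; 3: 1.6; 4: 6.96.
E[X] = 0.25·3.48 + 0.25·0.408451 + 0.25·1.6 + 0.25·6.96 = 3.11211.

3.1121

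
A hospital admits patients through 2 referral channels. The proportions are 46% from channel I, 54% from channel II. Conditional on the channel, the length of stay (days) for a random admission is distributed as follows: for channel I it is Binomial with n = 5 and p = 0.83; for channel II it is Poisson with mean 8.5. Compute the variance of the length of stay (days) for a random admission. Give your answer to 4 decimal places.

Per component, I: μ=4.15, E[X²]=17.928; II: μ=8.5, E[X²]=80.75.
E[X] = 0.46·4.15 + 0.54·8.5 = 6.499.
E[X²] = 0.46·17.928 + 0.54·80.75 = 51.8519.
Var(X) = E[X²] − (E[X])² = 51.8519 − 42.237 = 9.61488.

9.6149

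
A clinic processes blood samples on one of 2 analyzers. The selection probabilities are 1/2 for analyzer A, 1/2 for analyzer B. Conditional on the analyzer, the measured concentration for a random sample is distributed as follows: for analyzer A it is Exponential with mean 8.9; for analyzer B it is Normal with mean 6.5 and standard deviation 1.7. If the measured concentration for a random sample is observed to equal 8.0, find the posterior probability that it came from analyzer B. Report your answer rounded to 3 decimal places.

Likelihoods f(8.0 | ·): A: 0.0457333; B: 0.159002.
Posterior ∝ prior × likelihood. Numerator for B: 0.5·0.159002 = 0.0795009.
Normalizing constant: 0.5·0.0457333 + 0.5·0.159002 = 0.102368.
P(B | observation) = 0.0795009 / 0.102368 = 0.776622.

0.777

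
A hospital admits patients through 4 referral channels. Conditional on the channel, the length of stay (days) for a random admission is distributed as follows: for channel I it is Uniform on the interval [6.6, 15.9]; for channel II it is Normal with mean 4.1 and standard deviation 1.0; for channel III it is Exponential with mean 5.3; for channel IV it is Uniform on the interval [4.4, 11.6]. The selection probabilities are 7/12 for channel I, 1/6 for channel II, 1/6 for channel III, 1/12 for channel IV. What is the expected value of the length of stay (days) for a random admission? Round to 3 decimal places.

Component means — I: 11.25; II: 4.1; III: 5.3; IV: 8.
E[X] = 0.583333·11.25 + 0.166667·4.1 + 0.166667·5.3 + 0.0833333·8 = 8.79583.

8.796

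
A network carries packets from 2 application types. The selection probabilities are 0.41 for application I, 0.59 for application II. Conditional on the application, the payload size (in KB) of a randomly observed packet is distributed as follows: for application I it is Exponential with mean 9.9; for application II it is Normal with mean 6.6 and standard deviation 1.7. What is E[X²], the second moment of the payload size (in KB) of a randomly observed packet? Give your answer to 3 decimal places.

107.774

For each component E[X²] = Var + (mean)², giving I: 196.02; II: 46.45.
Overall E[X²] = 0.41·196.02 + 0.59·46.45 = 107.774.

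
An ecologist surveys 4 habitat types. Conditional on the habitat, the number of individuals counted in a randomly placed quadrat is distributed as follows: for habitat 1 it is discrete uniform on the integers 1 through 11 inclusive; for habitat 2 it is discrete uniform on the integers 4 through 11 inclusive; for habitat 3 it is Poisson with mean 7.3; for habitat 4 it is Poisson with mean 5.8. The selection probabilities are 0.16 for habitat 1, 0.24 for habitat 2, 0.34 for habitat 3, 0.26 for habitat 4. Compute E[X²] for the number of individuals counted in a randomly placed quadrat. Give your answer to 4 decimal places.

For each component E[X²] = Var + (mean)², giving 1: 46; 2: 61.5; 3: 60.59; 4: 39.44.
Overall E[X²] = 0.16·46 + 0.24·61.5 + 0.34·60.59 + 0.26·39.44 = 52.975.

52.9750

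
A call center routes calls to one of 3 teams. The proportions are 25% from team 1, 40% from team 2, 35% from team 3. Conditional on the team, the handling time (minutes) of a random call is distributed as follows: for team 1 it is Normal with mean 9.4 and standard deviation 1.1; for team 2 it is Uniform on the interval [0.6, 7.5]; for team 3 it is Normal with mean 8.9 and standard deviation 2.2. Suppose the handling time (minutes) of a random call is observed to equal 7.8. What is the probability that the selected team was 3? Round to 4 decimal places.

Likelihoods f(7.8 | ·): 1: 0.125921; 2: 0; 3: 0.16003.
Posterior ∝ prior × likelihood. Numerator for 3: 0.35·0.16003 = 0.0560104.
Normalizing constant: 0.25·0.125921 + 0.4·0 + 0.35·0.16003 = 0.0874907.
P(3 | observation) = 0.0560104 / 0.0874907 = 0.640187.

0.6402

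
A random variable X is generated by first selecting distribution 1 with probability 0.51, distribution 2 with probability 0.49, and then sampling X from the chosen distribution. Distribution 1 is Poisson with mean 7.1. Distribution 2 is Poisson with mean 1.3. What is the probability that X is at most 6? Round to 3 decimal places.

0.712

Conditional on each component, P(X ≤ 6): 1: 0.43492; 2: 0.999596.
By total probability, P(X ≤ 6) = 0.51·0.43492 + 0.49·0.999596 = 0.711611.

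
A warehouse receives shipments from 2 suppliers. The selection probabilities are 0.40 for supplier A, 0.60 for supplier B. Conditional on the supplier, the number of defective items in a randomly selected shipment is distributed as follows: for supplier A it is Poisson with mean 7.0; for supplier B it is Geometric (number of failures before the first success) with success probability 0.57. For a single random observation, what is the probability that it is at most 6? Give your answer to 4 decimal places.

0.7783

Conditional on each supplier, P(X ≤ 6): A: 0.449711; B: 0.997282.
By total probability, P(X ≤ 6) = 0.4·0.449711 + 0.6·0.997282 = 0.778254.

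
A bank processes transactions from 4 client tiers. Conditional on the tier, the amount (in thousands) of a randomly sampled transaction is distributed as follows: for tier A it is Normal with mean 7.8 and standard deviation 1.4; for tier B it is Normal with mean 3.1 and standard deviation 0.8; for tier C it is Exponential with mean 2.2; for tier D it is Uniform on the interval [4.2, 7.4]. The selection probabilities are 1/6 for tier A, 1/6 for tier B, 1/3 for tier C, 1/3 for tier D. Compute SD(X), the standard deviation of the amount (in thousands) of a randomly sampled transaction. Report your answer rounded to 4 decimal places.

2.6075

Per component, A: μ=7.8, E[X²]=62.8; B: μ=3.1, E[X²]=10.25; C: μ=2.2, E[X²]=9.68; D: μ=5.8, E[X²]=34.4933.
E[X] = 0.166667·7.8 + 0.166667·3.1 + 0.333333·2.2 + 0.333333·5.8 = 4.48333.
E[X²] = 0.166667·62.8 + 0.166667·10.25 + 0.333333·9.68 + 0.333333·34.4933 = 26.8994.
Var(X) = E[X²] − (E[X])² = 26.8994 − 20.1003 = 6.79917.
SD(X) = √6.79917 = 2.60752.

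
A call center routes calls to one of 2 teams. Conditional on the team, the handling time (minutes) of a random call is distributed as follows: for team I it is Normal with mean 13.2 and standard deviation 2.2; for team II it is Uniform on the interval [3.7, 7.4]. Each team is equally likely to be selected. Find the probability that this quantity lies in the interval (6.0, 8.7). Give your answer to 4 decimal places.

0.1991

Conditional on each team, P(6.0 < X < 8.7): I: 0.0198725; II: 0.378378.
By total probability, P(6.0 < X < 8.7) = 0.5·0.0198725 + 0.5·0.378378 = 0.199125.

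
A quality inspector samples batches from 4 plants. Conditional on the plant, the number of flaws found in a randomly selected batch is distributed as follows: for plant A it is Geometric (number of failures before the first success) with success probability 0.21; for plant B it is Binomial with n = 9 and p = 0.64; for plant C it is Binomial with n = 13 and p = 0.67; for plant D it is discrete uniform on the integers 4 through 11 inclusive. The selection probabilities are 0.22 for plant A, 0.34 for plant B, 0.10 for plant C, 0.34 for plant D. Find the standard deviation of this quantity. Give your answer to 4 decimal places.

3.0490

Per component, A: μ=3.7619, E[X²]=32.0658; B: μ=5.76, E[X²]=35.2512; C: μ=8.71, E[X²]=78.7384; D: μ=7.5, E[X²]=61.5.
E[X] = 0.22·3.7619 + 0.34·5.76 + 0.1·8.71 + 0.34·7.5 = 6.20702.
E[X²] = 0.22·32.0658 + 0.34·35.2512 + 0.1·78.7384 + 0.34·61.5 = 47.8237.
Var(X) = E[X²] − (E[X])² = 47.8237 − 38.5271 = 9.29663.
SD(X) = √9.29663 = 3.04904.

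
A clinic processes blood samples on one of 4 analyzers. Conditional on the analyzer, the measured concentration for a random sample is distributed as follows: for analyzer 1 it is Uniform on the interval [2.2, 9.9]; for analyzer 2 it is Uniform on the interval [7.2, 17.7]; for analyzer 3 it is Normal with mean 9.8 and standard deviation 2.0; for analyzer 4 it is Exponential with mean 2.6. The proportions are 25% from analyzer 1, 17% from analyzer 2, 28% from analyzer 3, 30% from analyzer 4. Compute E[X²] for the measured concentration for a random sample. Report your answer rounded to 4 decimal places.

70.3653

For each component E[X²] = Var + (mean)², giving 1: 41.5433; 2: 164.19; 3: 100.04; 4: 13.52.
Overall E[X²] = 0.25·41.5433 + 0.17·164.19 + 0.28·100.04 + 0.3·13.52 = 70.3653.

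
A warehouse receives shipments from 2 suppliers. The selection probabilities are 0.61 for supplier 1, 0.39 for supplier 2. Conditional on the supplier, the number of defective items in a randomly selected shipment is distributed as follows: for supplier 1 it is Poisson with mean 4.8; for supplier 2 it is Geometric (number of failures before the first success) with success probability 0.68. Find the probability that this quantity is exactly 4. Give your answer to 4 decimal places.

Conditional on each supplier, P(X = 4): 1: 0.182029; 2: 0.00713032.
By total probability, P(X = 4) = 0.61·0.182029 + 0.39·0.00713032 = 0.113818.

0.1138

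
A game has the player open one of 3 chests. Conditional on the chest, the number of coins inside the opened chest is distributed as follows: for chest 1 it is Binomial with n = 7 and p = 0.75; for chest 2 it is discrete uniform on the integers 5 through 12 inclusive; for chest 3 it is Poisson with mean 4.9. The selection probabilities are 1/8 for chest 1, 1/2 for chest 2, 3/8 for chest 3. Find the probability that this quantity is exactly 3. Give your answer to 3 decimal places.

0.062

Conditional on each chest, P(X = 3): 1: 0.0576782; 2: 0; 3: 0.146014.
By total probability, P(X = 3) = 0.125·0.0576782 + 0.5·0 + 0.375·0.146014 = 0.061965.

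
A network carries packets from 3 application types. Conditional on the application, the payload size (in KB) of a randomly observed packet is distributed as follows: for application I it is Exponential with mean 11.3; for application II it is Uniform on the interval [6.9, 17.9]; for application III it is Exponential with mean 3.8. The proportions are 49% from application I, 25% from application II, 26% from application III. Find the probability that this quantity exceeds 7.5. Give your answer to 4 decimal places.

0.5248

Conditional on each application, P(X > 7.5): I: 0.514934; II: 0.945455; III: 0.138944.
By total probability, P(X > 7.5) = 0.49·0.514934 + 0.25·0.945455 + 0.26·0.138944 = 0.524807.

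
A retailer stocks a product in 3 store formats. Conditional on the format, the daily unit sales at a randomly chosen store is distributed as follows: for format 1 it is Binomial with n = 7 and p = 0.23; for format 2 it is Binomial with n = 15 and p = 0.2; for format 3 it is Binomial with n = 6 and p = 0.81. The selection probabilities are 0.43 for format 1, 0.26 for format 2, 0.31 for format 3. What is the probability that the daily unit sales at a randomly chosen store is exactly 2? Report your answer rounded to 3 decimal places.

Conditional on each format, P(X = 2): 1: 0.300697; 2: 0.230897; 3: 0.0128255.
By total probability, P(X = 2) = 0.43·0.300697 + 0.26·0.230897 + 0.31·0.0128255 = 0.193309.

0.193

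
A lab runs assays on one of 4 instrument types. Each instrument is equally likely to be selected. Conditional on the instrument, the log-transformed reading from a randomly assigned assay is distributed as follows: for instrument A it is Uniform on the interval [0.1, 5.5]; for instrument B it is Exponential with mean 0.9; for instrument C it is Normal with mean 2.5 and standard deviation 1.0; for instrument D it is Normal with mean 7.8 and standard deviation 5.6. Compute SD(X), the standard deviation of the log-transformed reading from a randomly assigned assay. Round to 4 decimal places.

3.9478

Per component, A: μ=2.8, E[X²]=10.27; B: μ=0.9, E[X²]=1.62; C: μ=2.5, E[X²]=7.25; D: μ=7.8, E[X²]=92.2.
E[X] = 0.25·2.8 + 0.25·0.9 + 0.25·2.5 + 0.25·7.8 = 3.5.
E[X²] = 0.25·10.27 + 0.25·1.62 + 0.25·7.25 + 0.25·92.2 = 27.835.
Var(X) = E[X²] − (E[X])² = 27.835 − 12.25 = 15.585.
SD(X) = √15.585 = 3.94778.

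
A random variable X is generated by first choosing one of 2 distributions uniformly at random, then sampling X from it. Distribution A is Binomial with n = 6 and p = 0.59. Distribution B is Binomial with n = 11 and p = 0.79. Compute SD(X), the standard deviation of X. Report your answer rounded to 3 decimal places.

Per component, A: μ=3.54, E[X²]=13.983; B: μ=8.69, E[X²]=77.341.
E[X] = 0.5·3.54 + 0.5·8.69 = 6.115.
E[X²] = 0.5·13.983 + 0.5·77.341 = 45.662.
Var(X) = E[X²] − (E[X])² = 45.662 − 37.3932 = 8.26878.
SD(X) = √8.26878 = 2.87555.

2.876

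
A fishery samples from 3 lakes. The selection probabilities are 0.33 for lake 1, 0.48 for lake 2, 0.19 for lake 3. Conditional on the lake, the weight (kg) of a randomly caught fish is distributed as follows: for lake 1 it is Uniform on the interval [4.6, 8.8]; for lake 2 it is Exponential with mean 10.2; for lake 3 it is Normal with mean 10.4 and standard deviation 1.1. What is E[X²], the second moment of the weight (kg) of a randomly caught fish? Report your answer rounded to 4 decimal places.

For each component E[X²] = Var + (mean)², giving 1: 46.36; 2: 208.08; 3: 109.37.
Overall E[X²] = 0.33·46.36 + 0.48·208.08 + 0.19·109.37 = 135.957.

135.9575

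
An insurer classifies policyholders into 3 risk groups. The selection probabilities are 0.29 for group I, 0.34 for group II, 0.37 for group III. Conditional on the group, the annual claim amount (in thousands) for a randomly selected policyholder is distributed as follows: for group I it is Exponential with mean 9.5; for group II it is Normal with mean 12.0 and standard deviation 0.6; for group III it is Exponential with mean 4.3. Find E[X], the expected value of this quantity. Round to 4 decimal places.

Component means — I: 9.5; II: 12; III: 4.3.
E[X] = 0.29·9.5 + 0.34·12 + 0.37·4.3 = 8.426.

8.4260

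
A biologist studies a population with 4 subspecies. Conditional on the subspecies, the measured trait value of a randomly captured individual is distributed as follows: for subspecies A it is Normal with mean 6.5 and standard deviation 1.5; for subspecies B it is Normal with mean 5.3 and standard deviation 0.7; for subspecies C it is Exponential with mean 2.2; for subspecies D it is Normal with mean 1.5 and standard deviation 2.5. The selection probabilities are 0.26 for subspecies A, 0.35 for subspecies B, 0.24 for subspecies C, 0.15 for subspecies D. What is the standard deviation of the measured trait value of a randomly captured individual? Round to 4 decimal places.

2.5881

Per component, A: μ=6.5, E[X²]=44.5; B: μ=5.3, E[X²]=28.58; C: μ=2.2, E[X²]=9.68; D: μ=1.5, E[X²]=8.5.
E[X] = 0.26·6.5 + 0.35·5.3 + 0.24·2.2 + 0.15·1.5 = 4.298.
E[X²] = 0.26·44.5 + 0.35·28.58 + 0.24·9.68 + 0.15·8.5 = 25.1712.
Var(X) = E[X²] − (E[X])² = 25.1712 − 18.4728 = 6.6984.
SD(X) = √6.6984 = 2.58813.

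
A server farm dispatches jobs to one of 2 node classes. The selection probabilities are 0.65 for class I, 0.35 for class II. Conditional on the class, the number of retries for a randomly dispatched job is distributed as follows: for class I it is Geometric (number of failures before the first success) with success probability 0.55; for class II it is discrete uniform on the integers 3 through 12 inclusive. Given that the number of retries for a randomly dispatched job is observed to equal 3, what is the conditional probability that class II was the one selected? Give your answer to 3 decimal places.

0.518

Likelihoods P(X=3 | ·): I: 0.0501187; II: 0.1.
Posterior ∝ prior × likelihood. Numerator for II: 0.35·0.1 = 0.035.
Normalizing constant: 0.65·0.0501187 + 0.35·0.1 = 0.0675772.
P(II | observation) = 0.035 / 0.0675772 = 0.517926.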